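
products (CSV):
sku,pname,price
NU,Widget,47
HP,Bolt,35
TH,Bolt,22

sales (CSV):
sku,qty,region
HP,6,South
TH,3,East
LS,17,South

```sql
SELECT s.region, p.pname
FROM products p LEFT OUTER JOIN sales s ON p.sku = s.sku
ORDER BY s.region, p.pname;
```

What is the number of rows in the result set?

3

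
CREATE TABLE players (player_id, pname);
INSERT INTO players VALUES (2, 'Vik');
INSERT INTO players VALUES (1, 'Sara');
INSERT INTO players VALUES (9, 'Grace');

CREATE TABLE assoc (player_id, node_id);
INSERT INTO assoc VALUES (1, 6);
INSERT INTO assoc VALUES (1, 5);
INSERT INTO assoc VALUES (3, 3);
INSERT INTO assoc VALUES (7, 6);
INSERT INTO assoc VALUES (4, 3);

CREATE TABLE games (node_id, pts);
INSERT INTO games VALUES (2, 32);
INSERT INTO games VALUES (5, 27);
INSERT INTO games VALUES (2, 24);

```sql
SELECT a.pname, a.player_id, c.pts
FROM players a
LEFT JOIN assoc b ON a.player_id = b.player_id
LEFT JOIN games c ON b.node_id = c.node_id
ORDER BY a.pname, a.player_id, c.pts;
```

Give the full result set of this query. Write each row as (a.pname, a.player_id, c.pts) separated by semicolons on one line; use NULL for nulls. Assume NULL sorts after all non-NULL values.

(Grace, 9, NULL); (Sara, 1, 27); (Sara, 1, NULL); (Vik, 2, NULL)

Step 1 — a LEFT JOIN b on player_id → 4 row(s).
Then LEFT JOIN `games c` on node_id: each of those 4 rows is kept; rows whose b.node_id has no match in c get NULL for c's columns.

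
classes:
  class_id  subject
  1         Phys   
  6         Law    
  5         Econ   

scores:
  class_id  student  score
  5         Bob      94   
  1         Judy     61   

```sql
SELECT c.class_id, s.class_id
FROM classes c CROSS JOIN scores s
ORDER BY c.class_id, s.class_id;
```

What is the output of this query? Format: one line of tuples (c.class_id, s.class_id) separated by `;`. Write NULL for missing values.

CROSS JOIN pairs every row of `classes` with every row of `scores`: 3 × 2 = 6 rows.
After projecting and ordering:
c.class_id | s.class_id
1 | 1
1 | 5
5 | 1
5 | 5
6 | 1
6 | 5

(1, 1); (1, 5); (5, 1); (5, 5); (6, 1); (6, 5)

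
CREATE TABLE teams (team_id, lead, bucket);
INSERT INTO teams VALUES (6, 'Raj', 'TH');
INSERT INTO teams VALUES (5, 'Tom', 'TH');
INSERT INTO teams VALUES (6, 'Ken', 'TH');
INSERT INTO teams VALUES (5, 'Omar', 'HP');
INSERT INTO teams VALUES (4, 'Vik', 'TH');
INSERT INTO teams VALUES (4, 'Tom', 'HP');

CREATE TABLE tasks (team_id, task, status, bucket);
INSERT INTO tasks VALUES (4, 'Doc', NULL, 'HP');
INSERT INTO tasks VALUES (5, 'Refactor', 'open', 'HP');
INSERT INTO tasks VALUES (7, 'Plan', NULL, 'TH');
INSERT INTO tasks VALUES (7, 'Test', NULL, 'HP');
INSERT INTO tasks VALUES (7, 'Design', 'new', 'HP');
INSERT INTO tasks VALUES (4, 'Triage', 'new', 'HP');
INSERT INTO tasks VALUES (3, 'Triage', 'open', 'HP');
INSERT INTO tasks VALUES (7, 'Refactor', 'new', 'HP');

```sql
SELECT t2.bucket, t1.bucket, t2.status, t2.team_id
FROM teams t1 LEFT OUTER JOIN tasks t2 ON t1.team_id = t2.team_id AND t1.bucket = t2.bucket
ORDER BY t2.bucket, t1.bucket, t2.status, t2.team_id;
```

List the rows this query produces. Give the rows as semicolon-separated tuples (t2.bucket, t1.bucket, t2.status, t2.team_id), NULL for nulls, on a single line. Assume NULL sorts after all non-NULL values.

LEFT JOIN keeps every row from `teams`; unmatched rows get NULL for `tasks`'s columns.
Matching on t1.team_id = t2.team_id AND t1.bucket = t2.bucket.
Matched pairs: 3; unmatched t1 rows kept: 4.

(HP, HP, new, 4); (HP, HP, open, 5); (HP, HP, NULL, 4); (NULL, TH, NULL, NULL); (NULL, TH, NULL, NULL); (NULL, TH, NULL, NULL); (NULL, TH, NULL, NULL)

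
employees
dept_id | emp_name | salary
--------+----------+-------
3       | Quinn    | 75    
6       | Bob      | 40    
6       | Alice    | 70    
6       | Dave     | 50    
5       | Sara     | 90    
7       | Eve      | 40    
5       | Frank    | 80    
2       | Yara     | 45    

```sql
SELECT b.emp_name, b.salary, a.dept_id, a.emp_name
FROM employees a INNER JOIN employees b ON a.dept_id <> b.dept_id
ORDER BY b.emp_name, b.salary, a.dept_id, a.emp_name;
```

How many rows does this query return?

INNER JOIN keeps only pairs where the ON condition holds.
Matching on a.dept_id <> b.dept_id.
- a row (dept_id=3): matches 7 b row(s) → 7 output row(s).
- a row (dept_id=6): matches 5 b row(s) → 5 output row(s).
- a row (dept_id=6): matches 5 b row(s) → 5 output row(s).
- a row (dept_id=6): matches 5 b row(s) → 5 output row(s).
- a row (dept_id=5): matches 6 b row(s) → 6 output row(s).
- a row (dept_id=7): matches 7 b row(s) → 7 output row(s).
- a row (dept_id=5): matches 6 b row(s) → 6 output row(s).
- a row (dept_id=2): matches 7 b row(s) → 7 output row(s).
Total: 48 rows.

48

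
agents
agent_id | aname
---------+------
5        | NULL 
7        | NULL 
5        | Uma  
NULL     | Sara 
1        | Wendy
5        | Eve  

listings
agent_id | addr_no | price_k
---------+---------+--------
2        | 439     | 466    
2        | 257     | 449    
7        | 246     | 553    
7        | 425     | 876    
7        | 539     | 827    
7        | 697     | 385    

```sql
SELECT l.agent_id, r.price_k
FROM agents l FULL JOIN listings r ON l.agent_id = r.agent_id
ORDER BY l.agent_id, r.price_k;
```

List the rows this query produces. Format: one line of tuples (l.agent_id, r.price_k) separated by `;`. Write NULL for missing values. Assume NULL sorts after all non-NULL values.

FULL OUTER JOIN keeps every row from both sides; unmatched rows get NULL for the other side's columns.
Matching on l.agent_id = r.agent_id. A NULL in a compared column never satisfies the condition.
- l row (agent_id=5): no match → kept, r columns NULL.
- l row (agent_id=7): matches 4 r row(s) → 4 output row(s).
- l row (agent_id=5): no match → kept, r columns NULL.
- l row (agent_id=NULL): no match → kept, r columns NULL.
- l row (agent_id=1): no match → kept, r columns NULL.
- l row (agent_id=5): no match → kept, r columns NULL.
- 2 row(s) from r found no l partner → padded with NULL.

(1, NULL); (5, NULL); (5, NULL); (5, NULL); (7, 385); (7, 553); (7, 827); (7, 876); (NULL, 449); (NULL, 466); (NULL, NULL)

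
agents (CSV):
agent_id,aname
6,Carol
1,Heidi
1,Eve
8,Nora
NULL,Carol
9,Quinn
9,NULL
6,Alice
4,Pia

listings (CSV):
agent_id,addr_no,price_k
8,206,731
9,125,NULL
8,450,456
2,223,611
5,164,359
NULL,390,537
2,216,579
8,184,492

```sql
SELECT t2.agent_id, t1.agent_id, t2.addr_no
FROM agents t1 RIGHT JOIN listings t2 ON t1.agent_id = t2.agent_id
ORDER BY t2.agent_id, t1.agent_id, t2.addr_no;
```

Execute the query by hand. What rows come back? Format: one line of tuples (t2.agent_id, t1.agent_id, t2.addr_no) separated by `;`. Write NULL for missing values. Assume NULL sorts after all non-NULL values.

RIGHT JOIN keeps every row from `listings`; unmatched rows get NULL for `agents`'s columns.
Matching on t1.agent_id = t2.agent_id. A NULL in a compared column never satisfies the condition.
- t1[0] agent_id=6 → no match.
- t1[1] agent_id=1 → no match.
- t1[2] agent_id=1 → no match.
- t1[3] agent_id=8 → 3 match(es) in t2 → 3 row(s).
- t1[4] agent_id=NULL → no match.
- t1[5] agent_id=9 → 1 match(es) in t2 → 1 row(s).
- t1[6] agent_id=9 → 1 match(es) in t2 → 1 row(s).
- t1[7] agent_id=6 → no match.
- t1[8] agent_id=4 → no match.
- 4 row(s) from t2 found no t1 partner → padded with NULL.
After projecting and ordering:
t2.agent_id | t1.agent_id | t2.addr_no
2 | NULL | 216
2 | NULL | 223
5 | NULL | 164
8 | 8 | 184
8 | 8 | 206
8 | 8 | 450
9 | 9 | 125
9 | 9 | 125
NULL | NULL | 390

(2, NULL, 216); (2, NULL, 223); (5, NULL, 164); (8, 8, 184); (8, 8, 206); (8, 8, 450); (9, 9, 125); (9, 9, 125); (NULL, NULL, 390)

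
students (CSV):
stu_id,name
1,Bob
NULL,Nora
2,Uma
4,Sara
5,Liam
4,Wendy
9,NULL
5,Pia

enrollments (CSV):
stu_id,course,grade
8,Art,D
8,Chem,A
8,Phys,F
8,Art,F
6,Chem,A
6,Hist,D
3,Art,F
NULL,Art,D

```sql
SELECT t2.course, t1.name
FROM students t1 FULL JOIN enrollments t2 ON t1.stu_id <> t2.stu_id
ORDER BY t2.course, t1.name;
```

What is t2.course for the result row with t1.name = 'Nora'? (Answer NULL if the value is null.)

FULL OUTER JOIN keeps every row from both sides; unmatched rows get NULL for the other side's columns.
Matching on t1.stu_id <> t2.stu_id. A NULL in a compared column never satisfies the condition.
Matched pairs: 49; unmatched t1 rows kept: 1; unmatched t2 rows kept: 1.

NULL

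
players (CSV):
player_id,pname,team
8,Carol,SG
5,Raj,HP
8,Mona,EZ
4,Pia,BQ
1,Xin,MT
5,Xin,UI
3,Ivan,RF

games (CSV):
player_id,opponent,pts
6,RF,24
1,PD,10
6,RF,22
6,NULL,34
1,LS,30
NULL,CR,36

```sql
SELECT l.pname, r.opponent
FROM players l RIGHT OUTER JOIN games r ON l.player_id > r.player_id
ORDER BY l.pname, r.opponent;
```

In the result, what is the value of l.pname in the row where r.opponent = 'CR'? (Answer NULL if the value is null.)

RIGHT JOIN keeps every row from `games`; unmatched rows get NULL for `players`'s columns.
Matching on l.player_id > r.player_id. A NULL in a compared column never satisfies the condition.
Matched pairs: 18; unmatched r rows kept: 1.

NULL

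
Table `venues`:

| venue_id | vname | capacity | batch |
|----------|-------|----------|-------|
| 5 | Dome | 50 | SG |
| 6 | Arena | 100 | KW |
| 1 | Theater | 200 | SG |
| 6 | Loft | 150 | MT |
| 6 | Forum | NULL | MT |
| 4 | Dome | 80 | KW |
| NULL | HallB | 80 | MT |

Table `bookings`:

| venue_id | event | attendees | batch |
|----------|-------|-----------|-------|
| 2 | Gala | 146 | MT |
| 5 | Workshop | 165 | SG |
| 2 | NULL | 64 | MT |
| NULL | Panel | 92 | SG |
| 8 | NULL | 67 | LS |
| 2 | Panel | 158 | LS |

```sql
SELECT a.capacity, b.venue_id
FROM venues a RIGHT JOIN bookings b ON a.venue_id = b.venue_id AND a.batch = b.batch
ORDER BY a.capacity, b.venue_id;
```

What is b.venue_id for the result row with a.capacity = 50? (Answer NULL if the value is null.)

5

RIGHT JOIN keeps every row from `bookings`; unmatched rows get NULL for `venues`'s columns.
Matching on a.venue_id = b.venue_id AND a.batch = b.batch. A NULL in a compared column never satisfies the condition.
- a (venue_id=5, batch=SG) pairs with 1 row(s) of b.
- a (venue_id=6, batch=KW) has no partner in b.
- a (venue_id=1, batch=SG) has no partner in b.
- a (venue_id=6, batch=MT) has no partner in b.
- a (venue_id=6, batch=MT) has no partner in b.
- a (venue_id=4, batch=KW) has no partner in b.
- a (venue_id=NULL, batch=MT) has no partner in b.
- 5 b row(s) had no a match → kept, a columns NULL.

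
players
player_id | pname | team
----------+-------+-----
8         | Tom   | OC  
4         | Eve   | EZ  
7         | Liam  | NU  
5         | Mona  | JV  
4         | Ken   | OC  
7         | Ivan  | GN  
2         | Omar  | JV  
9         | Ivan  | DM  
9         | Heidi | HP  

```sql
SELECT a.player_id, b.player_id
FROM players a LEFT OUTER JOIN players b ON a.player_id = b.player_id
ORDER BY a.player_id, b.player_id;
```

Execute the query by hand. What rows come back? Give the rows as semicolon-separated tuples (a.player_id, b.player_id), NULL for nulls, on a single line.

(2, 2); (4, 4); (4, 4); (4, 4); (4, 4); (5, 5); (7, 7); (7, 7); (7, 7); (7, 7); (8, 8); (9, 9); (9, 9); (9, 9); (9, 9)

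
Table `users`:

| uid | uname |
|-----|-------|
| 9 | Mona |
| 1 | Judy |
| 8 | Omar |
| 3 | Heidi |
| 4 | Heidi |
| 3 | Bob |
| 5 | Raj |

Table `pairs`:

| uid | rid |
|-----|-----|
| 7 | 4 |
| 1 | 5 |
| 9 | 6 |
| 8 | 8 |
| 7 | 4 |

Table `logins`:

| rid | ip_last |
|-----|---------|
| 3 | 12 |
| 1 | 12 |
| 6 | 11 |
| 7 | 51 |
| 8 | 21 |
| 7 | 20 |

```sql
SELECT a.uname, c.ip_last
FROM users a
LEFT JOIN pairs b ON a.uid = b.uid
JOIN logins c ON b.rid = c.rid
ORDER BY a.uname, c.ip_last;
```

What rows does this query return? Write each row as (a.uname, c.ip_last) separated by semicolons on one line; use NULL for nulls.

(Mona, 11); (Omar, 21)

Step 1 — a LEFT JOIN b on uid → 7 row(s).
Then INNER JOIN `logins c` on rid: keep only rows whose b.rid appears in c.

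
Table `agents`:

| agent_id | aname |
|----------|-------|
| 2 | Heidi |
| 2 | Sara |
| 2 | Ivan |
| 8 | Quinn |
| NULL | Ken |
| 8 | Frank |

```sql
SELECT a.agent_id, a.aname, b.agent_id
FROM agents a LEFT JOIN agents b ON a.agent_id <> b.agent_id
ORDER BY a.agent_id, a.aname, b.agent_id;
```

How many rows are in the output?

13

LEFT JOIN keeps every row from `agents a`; unmatched rows get NULL for `agents b`'s columns.
Matching on a.agent_id <> b.agent_id. A NULL in a compared column never satisfies the condition.
- a (agent_id=2) pairs with 2 row(s) of b.
- a (agent_id=2) pairs with 2 row(s) of b.
- a (agent_id=2) pairs with 2 row(s) of b.
- a (agent_id=8) pairs with 3 row(s) of b.
- a (agent_id=NULL) has no partner → padded with NULL.
- a (agent_id=8) pairs with 3 row(s) of b.
Total: 12 matched + 1 padded = 13 rows.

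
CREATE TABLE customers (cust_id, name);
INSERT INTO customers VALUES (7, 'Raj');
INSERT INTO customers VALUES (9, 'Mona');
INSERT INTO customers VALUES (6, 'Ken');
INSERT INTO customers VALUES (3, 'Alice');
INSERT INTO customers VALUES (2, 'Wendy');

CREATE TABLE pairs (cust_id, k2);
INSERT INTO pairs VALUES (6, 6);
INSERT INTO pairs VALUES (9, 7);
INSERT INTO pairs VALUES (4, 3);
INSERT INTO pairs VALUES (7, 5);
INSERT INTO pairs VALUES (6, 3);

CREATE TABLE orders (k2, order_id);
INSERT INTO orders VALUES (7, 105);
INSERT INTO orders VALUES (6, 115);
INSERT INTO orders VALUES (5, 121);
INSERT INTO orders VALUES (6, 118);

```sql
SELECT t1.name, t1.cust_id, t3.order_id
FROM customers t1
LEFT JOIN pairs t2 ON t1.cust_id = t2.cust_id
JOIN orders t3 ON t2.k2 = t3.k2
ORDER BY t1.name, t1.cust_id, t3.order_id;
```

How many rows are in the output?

Joins associate left-to-right: customers LEFT JOIN pairs on cust_id gives 6 intermediate row(s).
Then INNER JOIN `orders t3` on k2: keep only rows whose t2.k2 appears in t3.
Result: 4 row(s).

4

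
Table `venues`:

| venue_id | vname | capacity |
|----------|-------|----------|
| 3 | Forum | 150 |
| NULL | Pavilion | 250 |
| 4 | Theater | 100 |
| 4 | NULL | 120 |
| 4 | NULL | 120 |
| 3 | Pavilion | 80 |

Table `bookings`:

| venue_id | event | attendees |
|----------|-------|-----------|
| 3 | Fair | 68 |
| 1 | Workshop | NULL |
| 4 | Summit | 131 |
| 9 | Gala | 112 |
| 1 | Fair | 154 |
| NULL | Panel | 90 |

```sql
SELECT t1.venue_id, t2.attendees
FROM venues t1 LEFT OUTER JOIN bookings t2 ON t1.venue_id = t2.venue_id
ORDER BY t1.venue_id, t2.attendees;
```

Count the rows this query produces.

LEFT JOIN keeps every row from `venues`; unmatched rows get NULL for `bookings`'s columns.
Matching on t1.venue_id = t2.venue_id. A NULL in a compared column never satisfies the condition.
- t1 (venue_id=3) pairs with 1 row(s) of t2.
- t1 (venue_id=NULL) has no partner → padded with NULL.
- t1 (venue_id=4) pairs with 1 row(s) of t2.
- t1 (venue_id=4) pairs with 1 row(s) of t2.
- t1 (venue_id=4) pairs with 1 row(s) of t2.
- t1 (venue_id=3) pairs with 1 row(s) of t2.
Total: 5 matched + 1 padded = 6 rows.

6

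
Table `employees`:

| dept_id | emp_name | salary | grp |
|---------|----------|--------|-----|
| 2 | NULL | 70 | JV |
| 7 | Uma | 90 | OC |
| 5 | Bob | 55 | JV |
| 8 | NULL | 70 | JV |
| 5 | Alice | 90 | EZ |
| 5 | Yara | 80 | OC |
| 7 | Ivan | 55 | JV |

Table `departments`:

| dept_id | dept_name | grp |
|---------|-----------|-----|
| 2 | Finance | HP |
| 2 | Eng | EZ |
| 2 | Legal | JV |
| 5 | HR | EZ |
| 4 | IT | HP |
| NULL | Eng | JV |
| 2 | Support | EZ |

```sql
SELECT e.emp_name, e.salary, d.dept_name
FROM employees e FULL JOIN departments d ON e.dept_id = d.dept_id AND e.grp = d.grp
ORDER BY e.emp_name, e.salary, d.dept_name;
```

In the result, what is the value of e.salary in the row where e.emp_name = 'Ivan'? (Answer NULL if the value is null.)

55

FULL OUTER JOIN keeps every row from both sides; unmatched rows get NULL for the other side's columns.
Matching on e.dept_id = d.dept_id AND e.grp = d.grp. A NULL in a compared column never satisfies the condition.
Matched pairs: 2; unmatched e rows kept: 5; unmatched d rows kept: 5.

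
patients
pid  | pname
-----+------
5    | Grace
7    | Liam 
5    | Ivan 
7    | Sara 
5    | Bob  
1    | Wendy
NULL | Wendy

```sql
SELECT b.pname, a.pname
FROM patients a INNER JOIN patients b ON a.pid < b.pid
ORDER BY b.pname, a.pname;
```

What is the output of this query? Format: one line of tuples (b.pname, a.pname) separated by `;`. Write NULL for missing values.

(Bob, Wendy); (Grace, Wendy); (Ivan, Wendy); (Liam, Bob); (Liam, Grace); (Liam, Ivan); (Liam, Wendy); (Sara, Bob); (Sara, Grace); (Sara, Ivan); (Sara, Wendy)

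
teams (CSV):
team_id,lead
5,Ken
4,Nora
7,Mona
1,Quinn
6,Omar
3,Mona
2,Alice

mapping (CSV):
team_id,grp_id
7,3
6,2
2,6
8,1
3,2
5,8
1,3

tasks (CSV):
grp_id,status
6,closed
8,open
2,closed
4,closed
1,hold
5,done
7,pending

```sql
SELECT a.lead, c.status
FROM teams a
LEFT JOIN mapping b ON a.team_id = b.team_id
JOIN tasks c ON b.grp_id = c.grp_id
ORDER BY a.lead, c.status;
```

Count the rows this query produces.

4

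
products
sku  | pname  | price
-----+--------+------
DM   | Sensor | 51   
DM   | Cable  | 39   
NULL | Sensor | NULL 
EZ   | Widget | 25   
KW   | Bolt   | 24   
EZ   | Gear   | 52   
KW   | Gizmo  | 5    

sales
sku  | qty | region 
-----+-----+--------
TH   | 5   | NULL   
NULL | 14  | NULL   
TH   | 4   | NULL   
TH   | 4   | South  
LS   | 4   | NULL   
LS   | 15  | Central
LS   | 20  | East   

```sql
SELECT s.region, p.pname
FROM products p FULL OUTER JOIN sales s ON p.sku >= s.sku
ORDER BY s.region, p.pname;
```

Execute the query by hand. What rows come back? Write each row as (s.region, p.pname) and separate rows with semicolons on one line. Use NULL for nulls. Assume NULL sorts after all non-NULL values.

(Central, NULL); (East, NULL); (South, NULL); (NULL, Bolt); (NULL, Cable); (NULL, Gear); (NULL, Gizmo); (NULL, Sensor); (NULL, Sensor); (NULL, Widget); (NULL, NULL); (NULL, NULL); (NULL, NULL); (NULL, NULL)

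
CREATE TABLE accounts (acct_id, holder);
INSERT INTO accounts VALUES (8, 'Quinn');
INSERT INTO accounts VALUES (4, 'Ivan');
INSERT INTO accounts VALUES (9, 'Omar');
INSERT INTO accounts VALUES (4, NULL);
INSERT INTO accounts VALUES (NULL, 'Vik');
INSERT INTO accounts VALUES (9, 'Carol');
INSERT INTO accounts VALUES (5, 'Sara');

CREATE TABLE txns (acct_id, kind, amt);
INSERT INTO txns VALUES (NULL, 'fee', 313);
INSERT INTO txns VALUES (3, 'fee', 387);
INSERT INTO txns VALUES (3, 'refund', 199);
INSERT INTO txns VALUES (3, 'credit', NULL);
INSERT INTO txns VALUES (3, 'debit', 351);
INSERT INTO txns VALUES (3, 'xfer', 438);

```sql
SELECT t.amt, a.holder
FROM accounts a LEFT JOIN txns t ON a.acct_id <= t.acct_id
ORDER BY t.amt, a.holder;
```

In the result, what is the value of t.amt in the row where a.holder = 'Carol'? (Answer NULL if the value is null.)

NULL

LEFT JOIN keeps every row from `accounts`; unmatched rows get NULL for `txns`'s columns.
Matching on a.acct_id <= t.acct_id. A NULL in a compared column never satisfies the condition.
- acct_id=8: no t row matches, row kept with t columns NULL.
- acct_id=4: no t row matches, row kept with t columns NULL.
- acct_id=9: no t row matches, row kept with t columns NULL.
- acct_id=4: no t row matches, row kept with t columns NULL.
- acct_id=NULL: no t row matches, row kept with t columns NULL.
- acct_id=9: no t row matches, row kept with t columns NULL.
- acct_id=5: no t row matches, row kept with t columns NULL.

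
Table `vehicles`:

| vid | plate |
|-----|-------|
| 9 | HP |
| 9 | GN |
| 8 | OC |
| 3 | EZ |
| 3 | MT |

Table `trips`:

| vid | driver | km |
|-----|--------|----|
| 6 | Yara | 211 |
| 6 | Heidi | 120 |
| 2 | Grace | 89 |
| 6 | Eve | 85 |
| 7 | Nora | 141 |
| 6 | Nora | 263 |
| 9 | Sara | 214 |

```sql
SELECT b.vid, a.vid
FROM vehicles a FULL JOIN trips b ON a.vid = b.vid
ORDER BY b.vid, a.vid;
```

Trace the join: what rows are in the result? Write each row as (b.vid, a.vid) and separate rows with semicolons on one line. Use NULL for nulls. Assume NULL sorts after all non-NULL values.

FULL OUTER JOIN keeps every row from both sides; unmatched rows get NULL for the other side's columns.
Matching on a.vid = b.vid.
- a row (vid=9): matches 1 b row(s) → 1 output row(s).
- a row (vid=9): matches 1 b row(s) → 1 output row(s).
- a row (vid=8): no match → kept, b columns NULL.
- a row (vid=3): no match → kept, b columns NULL.
- a row (vid=3): no match → kept, b columns NULL.
- plus 6 unmatched b row(s), each kept with NULL a columns.

(2, NULL); (6, NULL); (6, NULL); (6, NULL); (6, NULL); (7, NULL); (9, 9); (9, 9); (NULL, 3); (NULL, 3); (NULL, 8)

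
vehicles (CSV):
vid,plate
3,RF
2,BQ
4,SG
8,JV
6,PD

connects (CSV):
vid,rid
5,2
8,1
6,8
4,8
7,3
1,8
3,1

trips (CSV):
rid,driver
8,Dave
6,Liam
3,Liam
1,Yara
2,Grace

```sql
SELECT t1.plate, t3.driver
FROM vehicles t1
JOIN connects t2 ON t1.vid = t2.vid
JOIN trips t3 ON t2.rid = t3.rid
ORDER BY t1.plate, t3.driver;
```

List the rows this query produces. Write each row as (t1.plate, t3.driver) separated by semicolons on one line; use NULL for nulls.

Joins associate left-to-right: vehicles INNER JOIN connects on vid gives 4 intermediate row(s).
Then INNER JOIN `trips t3` on rid: keep only rows whose t2.rid appears in t3.

(JV, Yara); (PD, Dave); (RF, Yara); (SG, Dave)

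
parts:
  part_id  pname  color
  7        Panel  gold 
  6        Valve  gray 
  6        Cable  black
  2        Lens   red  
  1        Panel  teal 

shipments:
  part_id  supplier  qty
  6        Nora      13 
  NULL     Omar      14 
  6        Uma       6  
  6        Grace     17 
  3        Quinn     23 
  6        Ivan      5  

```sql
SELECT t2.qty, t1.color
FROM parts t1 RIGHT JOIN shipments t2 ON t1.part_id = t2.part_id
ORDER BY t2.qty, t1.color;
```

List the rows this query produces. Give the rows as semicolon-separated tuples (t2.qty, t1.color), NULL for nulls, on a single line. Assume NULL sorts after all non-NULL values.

(5, black); (5, gray); (6, black); (6, gray); (13, black); (13, gray); (14, NULL); (17, black); (17, gray); (23, NULL)

RIGHT JOIN keeps every row from `shipments`; unmatched rows get NULL for `parts`'s columns.
Matching on t1.part_id = t2.part_id. A NULL in a compared column never satisfies the condition.
Matched pairs: 8; unmatched t2 rows kept: 2.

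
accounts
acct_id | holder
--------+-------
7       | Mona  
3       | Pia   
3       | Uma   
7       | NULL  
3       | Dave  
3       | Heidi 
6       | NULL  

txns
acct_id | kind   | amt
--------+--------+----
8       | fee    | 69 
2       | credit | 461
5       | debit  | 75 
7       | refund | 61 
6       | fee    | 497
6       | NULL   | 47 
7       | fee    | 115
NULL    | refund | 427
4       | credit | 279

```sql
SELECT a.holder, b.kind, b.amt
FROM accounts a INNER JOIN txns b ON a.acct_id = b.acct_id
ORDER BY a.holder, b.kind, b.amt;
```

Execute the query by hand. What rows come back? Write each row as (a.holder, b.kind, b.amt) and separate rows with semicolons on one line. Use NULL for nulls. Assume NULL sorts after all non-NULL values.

(Mona, fee, 115); (Mona, refund, 61); (NULL, fee, 115); (NULL, fee, 497); (NULL, refund, 61); (NULL, NULL, 47)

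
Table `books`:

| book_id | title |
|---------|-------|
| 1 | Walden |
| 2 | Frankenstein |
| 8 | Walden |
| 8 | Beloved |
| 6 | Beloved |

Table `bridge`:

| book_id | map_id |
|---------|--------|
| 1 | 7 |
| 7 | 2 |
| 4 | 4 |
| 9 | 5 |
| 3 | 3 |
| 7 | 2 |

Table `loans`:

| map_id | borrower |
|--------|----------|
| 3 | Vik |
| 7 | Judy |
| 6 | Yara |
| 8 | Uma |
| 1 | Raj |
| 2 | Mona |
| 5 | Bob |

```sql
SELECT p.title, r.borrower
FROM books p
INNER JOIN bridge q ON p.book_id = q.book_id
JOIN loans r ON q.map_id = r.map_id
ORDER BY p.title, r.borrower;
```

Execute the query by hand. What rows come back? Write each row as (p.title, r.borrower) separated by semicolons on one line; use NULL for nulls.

Step 1 — p INNER JOIN q on book_id → 1 row(s).
Then INNER JOIN `loans r` on map_id: keep only rows whose q.map_id appears in r.

(Walden, Judy)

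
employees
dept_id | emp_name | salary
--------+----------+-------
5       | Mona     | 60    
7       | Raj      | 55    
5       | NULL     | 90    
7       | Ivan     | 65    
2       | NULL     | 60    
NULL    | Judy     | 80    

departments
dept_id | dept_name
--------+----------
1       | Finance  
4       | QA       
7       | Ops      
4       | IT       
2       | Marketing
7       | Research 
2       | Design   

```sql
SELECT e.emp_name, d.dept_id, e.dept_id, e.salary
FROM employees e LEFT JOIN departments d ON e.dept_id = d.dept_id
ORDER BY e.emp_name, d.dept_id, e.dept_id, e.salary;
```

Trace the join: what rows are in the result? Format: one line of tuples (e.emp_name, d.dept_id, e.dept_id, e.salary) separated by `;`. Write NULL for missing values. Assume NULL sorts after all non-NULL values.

(Ivan, 7, 7, 65); (Ivan, 7, 7, 65); (Judy, NULL, NULL, 80); (Mona, NULL, 5, 60); (Raj, 7, 7, 55); (Raj, 7, 7, 55); (NULL, 2, 2, 60); (NULL, 2, 2, 60); (NULL, NULL, 5, 90)

LEFT JOIN keeps every row from `employees`; unmatched rows get NULL for `departments`'s columns.
Matching on e.dept_id = d.dept_id. A NULL in a compared column never satisfies the condition.
- e (dept_id=5) has no partner → padded with NULL.
- e (dept_id=7) pairs with 2 row(s) of d.
- e (dept_id=5) has no partner → padded with NULL.
- e (dept_id=7) pairs with 2 row(s) of d.
- e (dept_id=2) pairs with 2 row(s) of d.
- e (dept_id=NULL) has no partner → padded with NULL.
After projecting and ordering:
e.emp_name | d.dept_id | e.dept_id | e.salary
Ivan | 7 | 7 | 65
Ivan | 7 | 7 | 65
Judy | NULL | NULL | 80
Mona | NULL | 5 | 60
Raj | 7 | 7 | 55
Raj | 7 | 7 | 55
NULL | 2 | 2 | 60
NULL | 2 | 2 | 60
NULL | NULL | 5 | 90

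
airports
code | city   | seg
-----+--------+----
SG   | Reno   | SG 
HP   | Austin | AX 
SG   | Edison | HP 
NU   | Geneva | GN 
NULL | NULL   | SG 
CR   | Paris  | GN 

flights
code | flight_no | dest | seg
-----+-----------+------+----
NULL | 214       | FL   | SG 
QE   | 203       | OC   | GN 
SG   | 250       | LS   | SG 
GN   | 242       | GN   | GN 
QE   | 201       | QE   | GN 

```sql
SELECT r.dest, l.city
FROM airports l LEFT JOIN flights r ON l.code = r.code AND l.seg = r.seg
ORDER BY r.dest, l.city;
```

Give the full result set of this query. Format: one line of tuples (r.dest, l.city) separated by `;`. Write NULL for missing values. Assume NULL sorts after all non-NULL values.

(LS, Reno); (NULL, Austin); (NULL, Edison); (NULL, Geneva); (NULL, Paris); (NULL, NULL)

LEFT JOIN keeps every row from `airports`; unmatched rows get NULL for `flights`'s columns.
Matching on l.code = r.code AND l.seg = r.seg. A NULL in a compared column never satisfies the condition.
Matched pairs: 1; unmatched l rows kept: 5.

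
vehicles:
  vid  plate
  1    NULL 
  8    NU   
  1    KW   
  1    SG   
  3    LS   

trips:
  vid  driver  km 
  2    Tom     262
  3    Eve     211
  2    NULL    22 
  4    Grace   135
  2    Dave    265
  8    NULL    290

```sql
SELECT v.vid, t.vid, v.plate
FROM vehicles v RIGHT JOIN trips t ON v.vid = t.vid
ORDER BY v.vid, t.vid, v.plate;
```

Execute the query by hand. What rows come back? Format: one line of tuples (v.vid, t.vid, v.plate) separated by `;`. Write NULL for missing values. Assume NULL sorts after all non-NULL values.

(3, 3, LS); (8, 8, NU); (NULL, 2, NULL); (NULL, 2, NULL); (NULL, 2, NULL); (NULL, 4, NULL)

RIGHT JOIN keeps every row from `trips`; unmatched rows get NULL for `vehicles`'s columns.
Matching on v.vid = t.vid.
- v (vid=1) has no partner in t.
- v (vid=8) pairs with 1 row(s) of t.
- v (vid=1) has no partner in t.
- v (vid=1) has no partner in t.
- v (vid=3) pairs with 1 row(s) of t.
- plus 4 unmatched t row(s), each kept with NULL v columns.
After projecting and ordering:
v.vid | t.vid | v.plate
3 | 3 | LS
8 | 8 | NU
NULL | 2 | NULL
NULL | 2 | NULL
NULL | 2 | NULL
NULL | 4 | NULL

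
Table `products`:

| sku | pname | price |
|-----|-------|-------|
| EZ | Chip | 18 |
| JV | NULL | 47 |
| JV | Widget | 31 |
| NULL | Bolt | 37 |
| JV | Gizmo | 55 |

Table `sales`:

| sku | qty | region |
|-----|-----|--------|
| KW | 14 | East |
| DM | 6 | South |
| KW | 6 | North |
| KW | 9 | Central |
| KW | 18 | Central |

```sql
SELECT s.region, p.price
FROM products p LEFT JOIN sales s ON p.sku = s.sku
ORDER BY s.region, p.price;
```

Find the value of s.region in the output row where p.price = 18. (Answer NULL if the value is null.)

NULL

LEFT JOIN keeps every row from `products`; unmatched rows get NULL for `sales`'s columns.
Matching on p.sku = s.sku. A NULL in a compared column never satisfies the condition.
- p row (sku=EZ): no match → kept, s columns NULL.
- p row (sku=JV): no match → kept, s columns NULL.
- p row (sku=JV): no match → kept, s columns NULL.
- p row (sku=NULL): no match → kept, s columns NULL.
- p row (sku=JV): no match → kept, s columns NULL.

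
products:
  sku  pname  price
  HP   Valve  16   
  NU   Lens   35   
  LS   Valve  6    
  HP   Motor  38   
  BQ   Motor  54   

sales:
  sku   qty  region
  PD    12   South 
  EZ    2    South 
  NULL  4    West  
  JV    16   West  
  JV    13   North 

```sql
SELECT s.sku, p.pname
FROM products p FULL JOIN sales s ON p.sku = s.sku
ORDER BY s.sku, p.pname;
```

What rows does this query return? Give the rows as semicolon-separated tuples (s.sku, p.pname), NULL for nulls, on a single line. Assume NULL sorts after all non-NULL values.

FULL OUTER JOIN keeps every row from both sides; unmatched rows get NULL for the other side's columns.
Matching on p.sku = s.sku. A NULL in a compared column never satisfies the condition.
- sku=HP: no s row matches, row kept with s columns NULL.
- sku=NU: no s row matches, row kept with s columns NULL.
- sku=LS: no s row matches, row kept with s columns NULL.
- sku=HP: no s row matches, row kept with s columns NULL.
- sku=BQ: no s row matches, row kept with s columns NULL.
- 5 row(s) from s found no p partner → padded with NULL.
After projecting and ordering:
s.sku | p.pname
EZ | NULL
JV | NULL
JV | NULL
PD | NULL
NULL | Lens
NULL | Motor
NULL | Motor
NULL | Valve
NULL | Valve
NULL | NULL

(EZ, NULL); (JV, NULL); (JV, NULL); (PD, NULL); (NULL, Lens); (NULL, Motor); (NULL, Motor); (NULL, Valve); (NULL, Valve); (NULL, NULL)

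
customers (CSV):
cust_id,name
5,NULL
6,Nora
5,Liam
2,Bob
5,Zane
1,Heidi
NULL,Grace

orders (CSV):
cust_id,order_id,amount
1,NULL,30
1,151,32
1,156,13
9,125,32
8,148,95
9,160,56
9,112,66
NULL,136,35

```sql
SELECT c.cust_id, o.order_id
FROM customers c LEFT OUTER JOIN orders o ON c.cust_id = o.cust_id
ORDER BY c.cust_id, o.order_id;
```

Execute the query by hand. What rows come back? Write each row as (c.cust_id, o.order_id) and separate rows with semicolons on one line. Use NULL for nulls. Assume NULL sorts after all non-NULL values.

LEFT JOIN keeps every row from `customers`; unmatched rows get NULL for `orders`'s columns.
Matching on c.cust_id = o.cust_id. A NULL in a compared column never satisfies the condition.
- cust_id=5: no o row matches, row kept with o columns NULL.
- cust_id=6: no o row matches, row kept with o columns NULL.
- cust_id=5: no o row matches, row kept with o columns NULL.
- cust_id=2: no o row matches, row kept with o columns NULL.
- cust_id=5: no o row matches, row kept with o columns NULL.
- cust_id=1: 3 matching o row(s), so 3 row(s) emitted.
- cust_id=NULL: no o row matches, row kept with o columns NULL.
After projecting and ordering:
c.cust_id | o.order_id
1 | 151
1 | 156
1 | NULL
2 | NULL
5 | NULL
5 | NULL
5 | NULL
6 | NULL
NULL | NULL

(1, 151); (1, 156); (1, NULL); (2, NULL); (5, NULL); (5, NULL); (5, NULL); (6, NULL); (NULL, NULL)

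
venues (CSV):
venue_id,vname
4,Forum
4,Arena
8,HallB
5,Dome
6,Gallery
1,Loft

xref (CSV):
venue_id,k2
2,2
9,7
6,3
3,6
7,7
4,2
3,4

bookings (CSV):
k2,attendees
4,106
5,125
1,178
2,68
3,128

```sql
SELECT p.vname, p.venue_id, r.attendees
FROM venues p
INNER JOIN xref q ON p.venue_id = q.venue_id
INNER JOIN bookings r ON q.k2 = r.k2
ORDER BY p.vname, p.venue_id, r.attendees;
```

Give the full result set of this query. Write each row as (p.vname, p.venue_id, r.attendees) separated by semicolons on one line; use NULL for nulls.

(Arena, 4, 68); (Forum, 4, 68); (Gallery, 6, 128)

Joins associate left-to-right: venues INNER JOIN xref on venue_id gives 3 intermediate row(s).
Then INNER JOIN `bookings r` on k2: keep only rows whose q.k2 appears in r.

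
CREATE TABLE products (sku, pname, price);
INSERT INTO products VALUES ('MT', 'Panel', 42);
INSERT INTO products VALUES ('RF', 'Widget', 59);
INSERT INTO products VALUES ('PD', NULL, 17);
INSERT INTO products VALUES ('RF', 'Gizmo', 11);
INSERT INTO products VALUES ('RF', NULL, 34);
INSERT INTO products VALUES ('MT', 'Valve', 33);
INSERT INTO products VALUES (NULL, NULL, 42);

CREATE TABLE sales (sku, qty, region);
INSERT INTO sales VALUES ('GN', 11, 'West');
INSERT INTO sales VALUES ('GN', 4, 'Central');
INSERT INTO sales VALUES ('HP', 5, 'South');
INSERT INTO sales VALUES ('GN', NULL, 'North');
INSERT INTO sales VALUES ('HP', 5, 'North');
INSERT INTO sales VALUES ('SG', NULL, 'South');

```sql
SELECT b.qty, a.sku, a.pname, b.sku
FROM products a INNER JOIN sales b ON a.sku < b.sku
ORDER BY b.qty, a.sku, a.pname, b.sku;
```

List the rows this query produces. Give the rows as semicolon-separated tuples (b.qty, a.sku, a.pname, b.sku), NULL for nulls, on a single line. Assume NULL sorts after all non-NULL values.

(NULL, MT, Panel, SG); (NULL, MT, Valve, SG); (NULL, PD, NULL, SG); (NULL, RF, Gizmo, SG); (NULL, RF, Widget, SG); (NULL, RF, NULL, SG)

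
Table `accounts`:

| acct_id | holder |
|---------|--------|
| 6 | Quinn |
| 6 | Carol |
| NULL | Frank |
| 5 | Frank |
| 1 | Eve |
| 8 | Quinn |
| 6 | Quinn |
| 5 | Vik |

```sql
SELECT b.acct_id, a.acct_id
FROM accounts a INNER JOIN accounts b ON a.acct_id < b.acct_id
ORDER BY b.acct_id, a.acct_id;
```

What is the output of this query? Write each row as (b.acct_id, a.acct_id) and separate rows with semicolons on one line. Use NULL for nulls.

INNER JOIN keeps only pairs where the ON condition holds.
Matching on a.acct_id < b.acct_id. A NULL in a compared column never satisfies the condition.
- a[0] acct_id=6 → 1 match(es) in b → 1 row(s).
- a[1] acct_id=6 → 1 match(es) in b → 1 row(s).
- a[2] acct_id=NULL → no match; dropped.
- a[3] acct_id=5 → 4 match(es) in b → 4 row(s).
- a[4] acct_id=1 → 6 match(es) in b → 6 row(s).
- a[5] acct_id=8 → no match; dropped.
- a[6] acct_id=6 → 1 match(es) in b → 1 row(s).
- a[7] acct_id=5 → 4 match(es) in b → 4 row(s).

(5, 1); (5, 1); (6, 1); (6, 1); (6, 1); (6, 5); (6, 5); (6, 5); (6, 5); (6, 5); (6, 5); (8, 1); (8, 5); (8, 5); (8, 6); (8, 6); (8, 6)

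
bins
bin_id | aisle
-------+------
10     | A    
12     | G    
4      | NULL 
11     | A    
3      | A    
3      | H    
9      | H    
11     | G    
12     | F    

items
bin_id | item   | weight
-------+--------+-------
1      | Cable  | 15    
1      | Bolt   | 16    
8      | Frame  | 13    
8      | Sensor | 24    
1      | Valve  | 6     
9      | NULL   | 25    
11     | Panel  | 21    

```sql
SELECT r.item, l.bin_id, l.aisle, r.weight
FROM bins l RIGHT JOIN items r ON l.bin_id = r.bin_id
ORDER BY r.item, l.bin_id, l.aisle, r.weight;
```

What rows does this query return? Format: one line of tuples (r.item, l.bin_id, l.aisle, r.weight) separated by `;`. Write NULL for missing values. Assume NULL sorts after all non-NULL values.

(Bolt, NULL, NULL, 16); (Cable, NULL, NULL, 15); (Frame, NULL, NULL, 13); (Panel, 11, A, 21); (Panel, 11, G, 21); (Sensor, NULL, NULL, 24); (Valve, NULL, NULL, 6); (NULL, 9, H, 25)

RIGHT JOIN keeps every row from `items`; unmatched rows get NULL for `bins`'s columns.
Matching on l.bin_id = r.bin_id.
Matched pairs: 3; unmatched r rows kept: 5.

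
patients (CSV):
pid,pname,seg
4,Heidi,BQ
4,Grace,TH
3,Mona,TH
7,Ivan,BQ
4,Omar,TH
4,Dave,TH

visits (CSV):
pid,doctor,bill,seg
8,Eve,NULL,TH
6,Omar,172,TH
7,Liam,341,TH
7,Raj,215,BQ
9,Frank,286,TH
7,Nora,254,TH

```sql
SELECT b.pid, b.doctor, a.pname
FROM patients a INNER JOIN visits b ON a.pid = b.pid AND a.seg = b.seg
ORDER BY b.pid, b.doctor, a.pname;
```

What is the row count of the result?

1

INNER JOIN keeps only pairs where the ON condition holds.
Matching on a.pid = b.pid AND a.seg = b.seg.
Matched pairs: 1.
Total: 1 rows.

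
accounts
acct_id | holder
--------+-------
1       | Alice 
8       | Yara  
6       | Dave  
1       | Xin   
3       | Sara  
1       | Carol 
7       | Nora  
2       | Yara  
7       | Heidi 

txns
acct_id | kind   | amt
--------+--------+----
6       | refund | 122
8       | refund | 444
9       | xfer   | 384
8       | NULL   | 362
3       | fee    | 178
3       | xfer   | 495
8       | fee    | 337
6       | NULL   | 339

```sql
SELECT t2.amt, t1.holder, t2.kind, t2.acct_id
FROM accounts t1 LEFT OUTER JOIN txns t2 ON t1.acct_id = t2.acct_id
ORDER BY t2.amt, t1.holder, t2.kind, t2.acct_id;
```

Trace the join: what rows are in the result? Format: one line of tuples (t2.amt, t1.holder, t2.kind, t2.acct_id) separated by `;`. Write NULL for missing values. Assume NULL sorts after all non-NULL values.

(122, Dave, refund, 6); (178, Sara, fee, 3); (337, Yara, fee, 8); (339, Dave, NULL, 6); (362, Yara, NULL, 8); (444, Yara, refund, 8); (495, Sara, xfer, 3); (NULL, Alice, NULL, NULL); (NULL, Carol, NULL, NULL); (NULL, Heidi, NULL, NULL); (NULL, Nora, NULL, NULL); (NULL, Xin, NULL, NULL); (NULL, Yara, NULL, NULL)

LEFT JOIN keeps every row from `accounts`; unmatched rows get NULL for `txns`'s columns.
Matching on t1.acct_id = t2.acct_id.
- t1 (acct_id=1) has no partner → padded with NULL.
- t1 (acct_id=8) pairs with 3 row(s) of t2.
- t1 (acct_id=6) pairs with 2 row(s) of t2.
- t1 (acct_id=1) has no partner → padded with NULL.
- t1 (acct_id=3) pairs with 2 row(s) of t2.
- t1 (acct_id=1) has no partner → padded with NULL.
- t1 (acct_id=7) has no partner → padded with NULL.
- t1 (acct_id=2) has no partner → padded with NULL.
- t1 (acct_id=7) has no partner → padded with NULL.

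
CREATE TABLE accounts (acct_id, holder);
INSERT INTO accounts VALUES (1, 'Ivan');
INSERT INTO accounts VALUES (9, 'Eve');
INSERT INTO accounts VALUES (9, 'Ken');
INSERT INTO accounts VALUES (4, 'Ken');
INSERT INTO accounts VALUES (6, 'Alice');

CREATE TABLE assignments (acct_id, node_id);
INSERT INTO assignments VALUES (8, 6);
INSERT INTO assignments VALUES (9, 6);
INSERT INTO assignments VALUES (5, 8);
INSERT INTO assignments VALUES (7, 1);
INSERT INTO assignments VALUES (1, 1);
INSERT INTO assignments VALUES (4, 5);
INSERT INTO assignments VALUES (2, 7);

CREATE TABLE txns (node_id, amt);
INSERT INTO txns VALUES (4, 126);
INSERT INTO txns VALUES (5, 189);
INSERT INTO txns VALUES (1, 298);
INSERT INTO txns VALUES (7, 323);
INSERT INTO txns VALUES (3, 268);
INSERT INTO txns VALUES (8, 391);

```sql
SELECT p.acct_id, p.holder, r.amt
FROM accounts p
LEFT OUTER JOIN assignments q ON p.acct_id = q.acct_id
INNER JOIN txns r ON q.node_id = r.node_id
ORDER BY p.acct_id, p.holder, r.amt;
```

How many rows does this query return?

2

Evaluate left to right. First `accounts p LEFT JOIN assignments q` on acct_id: 5 row(s).
Then INNER JOIN `txns r` on node_id: keep only rows whose q.node_id appears in r.
Result: 2 row(s).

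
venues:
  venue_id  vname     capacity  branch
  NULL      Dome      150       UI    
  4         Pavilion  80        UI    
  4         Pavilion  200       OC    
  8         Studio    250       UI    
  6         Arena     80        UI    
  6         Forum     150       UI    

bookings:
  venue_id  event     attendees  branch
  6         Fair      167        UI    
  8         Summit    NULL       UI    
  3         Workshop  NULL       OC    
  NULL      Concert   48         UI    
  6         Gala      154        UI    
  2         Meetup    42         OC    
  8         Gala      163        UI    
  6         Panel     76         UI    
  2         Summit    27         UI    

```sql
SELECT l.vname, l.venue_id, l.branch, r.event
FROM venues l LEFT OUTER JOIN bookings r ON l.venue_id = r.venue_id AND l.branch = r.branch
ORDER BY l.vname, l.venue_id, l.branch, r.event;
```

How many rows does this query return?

11

LEFT JOIN keeps every row from `venues`; unmatched rows get NULL for `bookings`'s columns.
Matching on l.venue_id = r.venue_id AND l.branch = r.branch. A NULL in a compared column never satisfies the condition.
- l[0] venue_id=NULL, branch=UI → no match; kept with NULLs on the r side.
- l[1] venue_id=4, branch=UI → no match; kept with NULLs on the r side.
- l[2] venue_id=4, branch=OC → no match; kept with NULLs on the r side.
- l[3] venue_id=8, branch=UI → 2 match(es) in r → 2 row(s).
- l[4] venue_id=6, branch=UI → 3 match(es) in r → 3 row(s).
- l[5] venue_id=6, branch=UI → 3 match(es) in r → 3 row(s).
Total: 8 matched + 3 padded = 11 rows.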